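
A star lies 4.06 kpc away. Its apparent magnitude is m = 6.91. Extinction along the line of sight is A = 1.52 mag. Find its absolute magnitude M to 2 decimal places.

d = 4.06 kpc = 4060 pc
5 log₁₀(d/10 pc) = 5 log₁₀(4060) − 5 = 13.043
M = m − 5 log₁₀(d/10) − A = 6.91 − 13.043 − 1.52 = -7.653

M ≈ -7.65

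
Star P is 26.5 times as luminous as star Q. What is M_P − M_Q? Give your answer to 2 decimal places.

M_P − M_Q ≈ -3.56

Pogson: ΔM = −2.5 log₁₀(ratio) = −2.5 log₁₀(26.5) = −2.5 × 1.4232 = -3.558
Star P is brighter, so it has the smaller magnitude: the difference is negative.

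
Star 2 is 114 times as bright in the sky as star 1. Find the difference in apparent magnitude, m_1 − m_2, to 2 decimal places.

Pogson: Δm = −2.5 log₁₀(ratio) = −2.5 log₁₀(114) = −2.5 × 2.0569 = -5.142
Star 2 is brighter so has the smaller magnitude: m_1 − m_2 is positive.

m_1 − m_2 ≈ 5.14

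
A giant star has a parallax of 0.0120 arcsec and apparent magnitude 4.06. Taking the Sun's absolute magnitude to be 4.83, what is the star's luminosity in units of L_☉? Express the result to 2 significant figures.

d = 1/p = 1/0.0120″ = 83.33 pc
M = m − 5 log₁₀ d + 5 = 4.06 − 5·1.9208 + 5 = -0.544
M − M_☉ = -0.544 − 4.83 = -5.374
L/L_☉ = 10^(−0.4 × -5.374) = 141.1

L/L_☉ ≈ 140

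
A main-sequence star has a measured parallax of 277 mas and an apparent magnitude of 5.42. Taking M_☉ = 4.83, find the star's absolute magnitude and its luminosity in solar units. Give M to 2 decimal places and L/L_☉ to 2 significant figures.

d = 1/p = 1000/277 mas = 3.610 pc
M = m − 5 log₁₀ d + 5 = 5.42 − 5·0.5575 + 5 = 7.632
M − M_☉ = 7.632 − 4.83 = 2.802
L/L_☉ = 10^(−0.4 × 2.802) = 0.07569

M ≈ 7.63; L/L_☉ ≈ 0.076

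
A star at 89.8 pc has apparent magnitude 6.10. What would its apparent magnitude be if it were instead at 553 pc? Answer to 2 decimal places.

m ≈ 10.05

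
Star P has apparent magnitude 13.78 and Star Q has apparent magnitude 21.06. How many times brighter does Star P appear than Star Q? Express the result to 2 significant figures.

820

Magnitude difference = -7.28
Flux ratio = 10^(−0.4 Δm) = 10^(−0.4 × -7.28) = 10^2.912 = 816.6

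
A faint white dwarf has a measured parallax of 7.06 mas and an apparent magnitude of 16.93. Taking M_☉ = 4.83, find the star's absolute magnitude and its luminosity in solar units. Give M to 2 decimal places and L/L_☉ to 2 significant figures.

M ≈ 11.17; L/L_☉ ≈ 2.9×10^-3

d = 1/p = 1000/7.06 mas = 141.6 pc
M = m − 5 log₁₀ d + 5 = 16.93 − 5·2.1512 + 5 = 11.174
M − M_☉ = 11.174 − 4.83 = 6.344
L/L_☉ = 10^(−0.4 × 6.344) = 2.900×10^-3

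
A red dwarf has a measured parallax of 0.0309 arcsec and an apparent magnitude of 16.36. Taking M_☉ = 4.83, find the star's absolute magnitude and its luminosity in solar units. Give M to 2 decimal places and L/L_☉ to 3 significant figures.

M ≈ 13.81; L/L_☉ ≈ 2.56×10^-4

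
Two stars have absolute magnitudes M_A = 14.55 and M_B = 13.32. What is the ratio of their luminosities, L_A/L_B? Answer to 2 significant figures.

L_A/L_B ≈ 0.32

ΔM = M_A − M_B = 1.23
L_A/L_B = 10^(−0.4 ΔM) = 10^-0.492 = 0.3221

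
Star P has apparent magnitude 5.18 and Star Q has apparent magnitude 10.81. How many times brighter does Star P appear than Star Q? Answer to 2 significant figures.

180

Δm = 5.18 − (10.81) = -5.63
Flux ratio = 10^(−0.4 Δm) = 10^(−0.4 × -5.63) = 10^2.252 = 178.6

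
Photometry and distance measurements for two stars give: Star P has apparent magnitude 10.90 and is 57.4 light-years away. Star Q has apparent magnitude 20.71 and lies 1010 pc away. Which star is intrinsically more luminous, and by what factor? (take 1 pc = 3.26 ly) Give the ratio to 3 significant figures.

Star P is more luminous, by a factor of 2.55.

Star P: d = 57.4 ly / 3.26 = 17.61 pc
Star P: M = m − 5 log₁₀ d + 5 = 10.90 − 5·1.2457 + 5 = 9.672
Star Q: M = m − 5 log₁₀ d + 5 = 20.71 − 5·3.0043 + 5 = 10.688
ΔM = M_P − M_Q = 9.672 − (10.688) = -1.017; smaller M is more luminous → Star P.
L ratio = 10^(0.4 |ΔM|) = 10^0.407 = 2.551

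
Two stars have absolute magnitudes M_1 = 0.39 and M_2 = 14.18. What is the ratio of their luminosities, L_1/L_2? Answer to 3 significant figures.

L_1/L_2 ≈ 328000

ΔM = M_1 − M_2 = -13.79
L_1/L_2 = 10^(−0.4 ΔM) = 10^5.516 = 328100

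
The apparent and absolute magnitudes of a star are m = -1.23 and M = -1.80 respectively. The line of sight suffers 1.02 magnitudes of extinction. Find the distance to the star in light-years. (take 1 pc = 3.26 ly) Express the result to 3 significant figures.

d ≈ 26.5 ly

m − M = 5 log₁₀(d/10 pc) + A  ⇒  -1.23 − (-1.80) − 1.02 = 5 log₁₀(d/10)
-0.450 = 5 log₁₀(d/10)
log₁₀ d = (m − M − A)/5 + 1 = 0.9100
d = 10^0.9100 = 8.128 pc
= 26.50 ly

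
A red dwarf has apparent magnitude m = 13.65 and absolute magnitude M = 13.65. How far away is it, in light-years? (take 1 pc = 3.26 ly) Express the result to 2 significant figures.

d ≈ 33 ly

Distance modulus: m − M = 13.65 − (13.65) = 0.000
m − M = 5 log₁₀ d − 5
log₁₀ d = (m − M)/5 + 1 = 1.0000
d = 10^1.0000 = 10.00 pc
= 32.60 ly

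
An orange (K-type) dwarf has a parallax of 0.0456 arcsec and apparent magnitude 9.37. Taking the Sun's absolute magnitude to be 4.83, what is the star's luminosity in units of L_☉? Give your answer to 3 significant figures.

L/L_☉ ≈ 0.0735

d = 1/p = 1/0.0456″ = 21.93 pc
M = m − 5 log₁₀ d + 5 = 9.37 − 5·1.3410 + 5 = 7.665
M − M_☉ = 7.665 − 4.83 = 2.835
L/L_☉ = 10^(−0.4 × 2.835) = 0.07346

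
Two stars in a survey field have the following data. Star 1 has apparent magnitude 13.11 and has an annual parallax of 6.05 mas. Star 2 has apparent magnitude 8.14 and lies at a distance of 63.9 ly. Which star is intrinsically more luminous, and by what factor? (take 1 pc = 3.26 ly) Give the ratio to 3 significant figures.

Star 2 is more luminous, by a factor of 1.37.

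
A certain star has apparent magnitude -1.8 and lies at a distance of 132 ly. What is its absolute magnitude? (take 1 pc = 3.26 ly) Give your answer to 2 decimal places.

d = 132 ly / 3.26 = 40.49 pc
5 log₁₀(d/10 pc) = 5 log₁₀(40.49) − 5 = 3.037
M = m − 5 log₁₀(d/10) = -1.8 − 3.037 = -4.837

M ≈ -4.84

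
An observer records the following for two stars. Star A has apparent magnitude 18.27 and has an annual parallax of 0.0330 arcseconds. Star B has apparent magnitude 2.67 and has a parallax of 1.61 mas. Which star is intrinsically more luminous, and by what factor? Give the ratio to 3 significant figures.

Star A: d = 1/p = 1/0.0330″ = 30.30 pc
Star A: M = m − 5 log₁₀ d + 5 = 18.27 − 5·1.4815 + 5 = 15.863
Star B: p = 1.61 mas = 1.61×10^-3″ → d = 1/p = 621.1 pc
Star B: M = m − 5 log₁₀ d + 5 = 2.67 − 5·2.7932 + 5 = -6.296
ΔM = M_A − M_B = 15.863 − (-6.296) = 22.158; smaller M is more luminous → Star B.
L ratio = 10^(0.4 |ΔM|) = 10^8.863 = 7.301×10^8

Star B is more luminous, by a factor of 7.30×10^8.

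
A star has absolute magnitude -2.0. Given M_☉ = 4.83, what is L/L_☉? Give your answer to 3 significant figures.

L/L_☉ ≈ 540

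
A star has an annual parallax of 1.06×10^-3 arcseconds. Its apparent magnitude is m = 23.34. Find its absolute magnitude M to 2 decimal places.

M ≈ 13.47

d = 1/p = 1/1.06×10^-3″ = 943.4 pc
5 log₁₀(d/10 pc) = 5 log₁₀(943.4) − 5 = 9.873
M = m − 5 log₁₀(d/10) = 23.34 − 9.873 = 13.467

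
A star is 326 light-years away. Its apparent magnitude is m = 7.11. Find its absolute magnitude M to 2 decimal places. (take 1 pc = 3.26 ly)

M ≈ 2.11

d = 326 ly / 3.26 = 100.0 pc
5 log₁₀(d/10 pc) = 5 log₁₀(100.0) − 5 = 5.000
M = m − 5 log₁₀(d/10) = 7.11 − 5.000 = 2.110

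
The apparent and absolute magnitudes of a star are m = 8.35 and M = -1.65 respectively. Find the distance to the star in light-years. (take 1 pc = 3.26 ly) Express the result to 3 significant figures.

d ≈ 3260 ly

Distance modulus: m − M = 8.35 − (-1.65) = 10.000
m − M = 5 log₁₀ d − 5
log₁₀ d = (m − M)/5 + 1 = 3.0000
d = 10^3.0000 = 1000 pc
= 3260 ly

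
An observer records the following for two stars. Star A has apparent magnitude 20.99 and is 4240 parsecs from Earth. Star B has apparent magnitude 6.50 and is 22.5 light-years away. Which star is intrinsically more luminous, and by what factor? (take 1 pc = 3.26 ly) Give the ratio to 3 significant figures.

Star B is more luminous, by a factor of 1.66.

Star A: M = m − 5 log₁₀ d + 5 = 20.99 − 5·3.6274 + 5 = 7.853
Star B: d = 22.5 ly / 3.26 = 6.902 pc
Star B: M = m − 5 log₁₀ d + 5 = 6.50 − 5·0.8390 + 5 = 7.305
ΔM = M_A − M_B = 7.853 − (7.305) = 0.548; smaller M is more luminous → Star B.
L ratio = 10^(0.4 |ΔM|) = 10^0.219 = 1.657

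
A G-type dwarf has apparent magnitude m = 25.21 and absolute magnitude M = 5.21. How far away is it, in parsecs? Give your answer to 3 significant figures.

μ = m − M = 20.000
m − M = 5 log₁₀ d − 5
log₁₀ d = (m − M)/5 + 1 = 5.0000
d = 10^5.0000 = 100000 pc

d ≈ 100000 pc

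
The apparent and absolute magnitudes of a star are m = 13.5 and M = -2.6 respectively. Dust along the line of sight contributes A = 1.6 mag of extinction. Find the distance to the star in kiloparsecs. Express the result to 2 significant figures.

m − M = 5 log₁₀(d/10 pc) + A  ⇒  13.5 − (-2.6) − 1.6 = 5 log₁₀(d/10)
14.500 = 5 log₁₀(d/10)
log₁₀ d = (m − M − A)/5 + 1 = 3.9000
d = 10^3.9000 = 7943 pc
= 7.943 kpc

d ≈ 7.9 kpc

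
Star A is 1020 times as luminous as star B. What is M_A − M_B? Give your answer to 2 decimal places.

Pogson: ΔM = −2.5 log₁₀(ratio) = −2.5 log₁₀(1020) = −2.5 × 3.0086 = -7.522
Star A is brighter, so it has the smaller magnitude: the difference is negative.

M_A − M_B ≈ -7.52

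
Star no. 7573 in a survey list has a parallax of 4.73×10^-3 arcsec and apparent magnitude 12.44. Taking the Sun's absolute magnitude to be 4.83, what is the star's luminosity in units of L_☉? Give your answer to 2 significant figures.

d = 1/p = 1/4.73×10^-3″ = 211.4 pc
M = m − 5 log₁₀ d + 5 = 12.44 − 5·2.3251 + 5 = 5.814
M − M_☉ = 5.814 − 4.83 = 0.984
L/L_☉ = 10^(−0.4 × 0.984) = 0.4039

L/L_☉ ≈ 0.40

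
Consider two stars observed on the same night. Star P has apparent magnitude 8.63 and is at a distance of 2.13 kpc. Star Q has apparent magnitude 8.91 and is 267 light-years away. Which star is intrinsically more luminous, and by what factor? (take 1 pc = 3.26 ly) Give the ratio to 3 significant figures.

Star P is more luminous, by a factor of 875.

Star P: d = 2.13 kpc = 2130 pc
Star P: M = m − 5 log₁₀ d + 5 = 8.63 − 5·3.3284 + 5 = -3.012
Star Q: d = 267 ly / 3.26 = 81.90 pc
Star Q: M = m − 5 log₁₀ d + 5 = 8.91 − 5·1.9133 + 5 = 4.344
ΔM = M_P − M_Q = -3.012 − (4.344) = -7.355; smaller M is more luminous → Star P.
L ratio = 10^(0.4 |ΔM|) = 10^2.942 = 875.3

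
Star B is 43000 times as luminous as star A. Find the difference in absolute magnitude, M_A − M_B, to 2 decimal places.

M_A − M_B ≈ 11.58

Pogson: ΔM = −2.5 log₁₀(ratio) = −2.5 log₁₀(43000) = −2.5 × 4.6335 = -11.584
Star B is brighter so has the smaller magnitude: M_A − M_B is positive.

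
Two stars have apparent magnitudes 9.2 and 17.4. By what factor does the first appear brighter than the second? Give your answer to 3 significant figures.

Δm = 9.2 − (17.4) = -8.2
Flux ratio = 10^(−0.4 Δm) = 10^(−0.4 × -8.2) = 10^3.280 = 1905

1910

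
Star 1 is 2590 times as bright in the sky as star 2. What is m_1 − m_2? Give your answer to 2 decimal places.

m_1 − m_2 ≈ -8.53

Pogson: Δm = −2.5 log₁₀(ratio) = −2.5 log₁₀(2590) = −2.5 × 3.4133 = -8.533
Star 1 is brighter, so it has the smaller magnitude: the difference is negative.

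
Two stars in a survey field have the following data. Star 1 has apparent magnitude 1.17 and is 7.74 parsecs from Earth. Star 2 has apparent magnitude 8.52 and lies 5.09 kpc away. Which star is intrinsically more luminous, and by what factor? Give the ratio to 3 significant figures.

Star 2 is more luminous, by a factor of 497.

Star 1: M = m − 5 log₁₀ d + 5 = 1.17 − 5·0.8887 + 5 = 1.726
Star 2: d = 5.09 kpc = 5090 pc
Star 2: M = m − 5 log₁₀ d + 5 = 8.52 − 5·3.7067 + 5 = -5.014
ΔM = M_1 − M_2 = 1.726 − (-5.014) = 6.740; smaller M is more luminous → Star 2.
L ratio = 10^(0.4 |ΔM|) = 10^2.696 = 496.5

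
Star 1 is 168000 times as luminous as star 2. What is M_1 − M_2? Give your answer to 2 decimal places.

Pogson: ΔM = −2.5 log₁₀(ratio) = −2.5 log₁₀(168000) = −2.5 × 5.2253 = -13.063
Star 1 is brighter, so it has the smaller magnitude: the difference is negative.

M_1 − M_2 ≈ -13.06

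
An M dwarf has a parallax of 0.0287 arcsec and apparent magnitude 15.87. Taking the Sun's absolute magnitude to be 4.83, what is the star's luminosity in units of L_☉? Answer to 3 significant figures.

L/L_☉ ≈ 4.66×10^-4

d = 1/p = 1/0.0287″ = 34.84 pc
M = m − 5 log₁₀ d + 5 = 15.87 − 5·1.5421 + 5 = 13.159
M − M_☉ = 13.159 − 4.83 = 8.329
L/L_☉ = 10^(−0.4 × 8.329) = 4.658×10^-4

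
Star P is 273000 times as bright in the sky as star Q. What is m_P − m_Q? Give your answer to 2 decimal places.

m_P − m_Q ≈ -13.59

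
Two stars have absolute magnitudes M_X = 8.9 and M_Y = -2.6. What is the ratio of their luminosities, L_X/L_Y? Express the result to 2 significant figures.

L_X/L_Y ≈ 2.5×10^-5

ΔM = M_X − M_Y = 11.5
L_X/L_Y = 10^(−0.4 ΔM) = 10^-4.600 = 2.512×10^-5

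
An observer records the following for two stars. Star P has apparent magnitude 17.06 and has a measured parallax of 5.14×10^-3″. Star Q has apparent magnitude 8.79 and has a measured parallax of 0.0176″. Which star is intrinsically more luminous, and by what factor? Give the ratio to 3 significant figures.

Star P: d = 1/p = 1/5.14×10^-3″ = 194.6 pc
Star P: M = m − 5 log₁₀ d + 5 = 17.06 − 5·2.2890 + 5 = 10.615
Star Q: d = 1/p = 1/0.0176″ = 56.82 pc
Star Q: M = m − 5 log₁₀ d + 5 = 8.79 − 5·1.7545 + 5 = 5.018
ΔM = M_P − M_Q = 10.615 − (5.018) = 5.597; smaller M is more luminous → Star Q.
L ratio = 10^(0.4 |ΔM|) = 10^2.239 = 173.3

Star Q is more luminous, by a factor of 173.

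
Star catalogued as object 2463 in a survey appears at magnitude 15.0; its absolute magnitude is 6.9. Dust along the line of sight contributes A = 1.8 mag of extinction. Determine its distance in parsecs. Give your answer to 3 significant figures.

m − M = 5 log₁₀(d/10 pc) + A  ⇒  15.0 − (6.9) − 1.8 = 5 log₁₀(d/10)
6.300 = 5 log₁₀(d/10)
log₁₀ d = (m − M − A)/5 + 1 = 2.2600
d = 10^2.2600 = 182.0 pc

d ≈ 182 pc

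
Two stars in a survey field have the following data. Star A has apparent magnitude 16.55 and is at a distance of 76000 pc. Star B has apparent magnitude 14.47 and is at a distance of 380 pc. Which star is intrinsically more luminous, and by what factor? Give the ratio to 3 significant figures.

Star A: M = m − 5 log₁₀ d + 5 = 16.55 − 5·4.8808 + 5 = -2.854
Star B: M = m − 5 log₁₀ d + 5 = 14.47 − 5·2.5798 + 5 = 6.571
ΔM = M_A − M_B = -2.854 − (6.571) = -9.425; smaller M is more luminous → Star A.
L ratio = 10^(0.4 |ΔM|) = 10^3.770 = 5889

Star A is more luminous, by a factor of 5890.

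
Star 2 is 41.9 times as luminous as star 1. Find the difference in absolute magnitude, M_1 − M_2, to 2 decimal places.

M_1 − M_2 ≈ 4.06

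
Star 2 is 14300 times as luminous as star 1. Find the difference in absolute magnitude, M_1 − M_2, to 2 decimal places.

M_1 − M_2 ≈ 10.39

Pogson: ΔM = −2.5 log₁₀(ratio) = −2.5 log₁₀(14300) = −2.5 × 4.1553 = -10.388
Star 2 is brighter so has the smaller magnitude: M_1 − M_2 is positive.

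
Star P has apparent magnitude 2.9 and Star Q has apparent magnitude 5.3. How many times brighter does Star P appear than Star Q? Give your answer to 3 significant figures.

Δm = 2.9 − (5.3) = -2.4
Flux ratio = 10^(−0.4 Δm) = 10^(−0.4 × -2.4) = 10^0.960 = 9.120

9.12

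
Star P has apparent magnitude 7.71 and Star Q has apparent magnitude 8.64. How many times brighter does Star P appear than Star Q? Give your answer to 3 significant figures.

2.36

Δm = 7.71 − (8.64) = -0.93
Flux ratio = 10^(−0.4 Δm) = 10^(−0.4 × -0.93) = 10^0.372 = 2.355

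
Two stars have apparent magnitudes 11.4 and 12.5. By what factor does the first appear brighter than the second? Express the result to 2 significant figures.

2.8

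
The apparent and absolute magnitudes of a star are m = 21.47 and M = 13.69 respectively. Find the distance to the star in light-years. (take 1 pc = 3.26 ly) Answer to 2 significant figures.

Distance modulus: m − M = 21.47 − (13.69) = 7.780
m − M = 5 log₁₀ d − 5
log₁₀ d = (m − M)/5 + 1 = 2.5560
d = 10^2.5560 = 359.7 pc
= 1173 ly

d ≈ 1200 ly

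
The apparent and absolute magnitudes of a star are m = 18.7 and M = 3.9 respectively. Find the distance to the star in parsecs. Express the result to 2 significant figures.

d ≈ 9100 pc

Distance modulus: m − M = 18.7 − (3.9) = 14.800
m − M = 5 log₁₀ d − 5
log₁₀ d = (m − M)/5 + 1 = 3.9600
d = 10^3.9600 = 9120 pc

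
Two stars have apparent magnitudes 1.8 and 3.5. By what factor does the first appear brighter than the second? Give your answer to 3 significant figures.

4.79

Magnitude difference = -1.7
Flux ratio = 10^(−0.4 Δm) = 10^(−0.4 × -1.7) = 10^0.680 = 4.786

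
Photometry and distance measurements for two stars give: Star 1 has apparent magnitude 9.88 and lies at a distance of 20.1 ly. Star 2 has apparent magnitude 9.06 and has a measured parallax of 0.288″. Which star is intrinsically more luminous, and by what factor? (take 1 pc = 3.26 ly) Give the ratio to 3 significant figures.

Star 1: d = 20.1 ly / 3.26 = 6.166 pc
Star 1: M = m − 5 log₁₀ d + 5 = 9.88 − 5·0.7900 + 5 = 10.930
Star 2: d = 1/p = 1/0.288″ = 3.472 pc
Star 2: M = m − 5 log₁₀ d + 5 = 9.06 − 5·0.5406 + 5 = 11.357
ΔM = M_1 − M_2 = 10.930 − (11.357) = -0.427; smaller M is more luminous → Star 1.
L ratio = 10^(0.4 |ΔM|) = 10^0.171 = 1.482

Star 1 is more luminous, by a factor of 1.48.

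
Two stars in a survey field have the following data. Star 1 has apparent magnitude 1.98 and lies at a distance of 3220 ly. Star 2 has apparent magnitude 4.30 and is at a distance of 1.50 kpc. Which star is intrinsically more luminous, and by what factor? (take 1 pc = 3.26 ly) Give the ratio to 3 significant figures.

Star 1 is more luminous, by a factor of 3.67.

Star 1: d = 3220 ly / 3.26 = 987.7 pc
Star 1: M = m − 5 log₁₀ d + 5 = 1.98 − 5·2.9946 + 5 = -7.993
Star 2: d = 1.50 kpc = 1500 pc
Star 2: M = m − 5 log₁₀ d + 5 = 4.30 − 5·3.1761 + 5 = -6.580
ΔM = M_1 − M_2 = -7.993 − (-6.580) = -1.413; smaller M is more luminous → Star 1.
L ratio = 10^(0.4 |ΔM|) = 10^0.565 = 3.674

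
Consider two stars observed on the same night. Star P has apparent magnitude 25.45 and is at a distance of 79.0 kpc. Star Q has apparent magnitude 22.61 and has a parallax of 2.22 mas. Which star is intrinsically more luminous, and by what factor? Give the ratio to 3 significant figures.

Star P: d = 79.0 kpc = 79000 pc
Star P: M = m − 5 log₁₀ d + 5 = 25.45 − 5·4.8976 + 5 = 5.962
Star Q: p = 2.22 mas = 2.22×10^-3″ → d = 1/p = 450.5 pc
Star Q: M = m − 5 log₁₀ d + 5 = 22.61 − 5·2.6536 + 5 = 14.342
ΔM = M_P − M_Q = 5.962 − (14.342) = -8.380; smaller M is more luminous → Star P.
L ratio = 10^(0.4 |ΔM|) = 10^3.352 = 2249

Star P is more luminous, by a factor of 2250.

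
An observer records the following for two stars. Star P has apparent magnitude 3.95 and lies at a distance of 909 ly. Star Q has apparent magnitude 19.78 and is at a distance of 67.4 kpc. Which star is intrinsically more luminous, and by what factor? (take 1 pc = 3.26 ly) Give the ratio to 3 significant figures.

Star P: d = 909 ly / 3.26 = 278.8 pc
Star P: M = m − 5 log₁₀ d + 5 = 3.95 − 5·2.4453 + 5 = -3.277
Star Q: d = 67.4 kpc = 67400 pc
Star Q: M = m − 5 log₁₀ d + 5 = 19.78 − 5·4.8287 + 5 = 0.637
ΔM = M_P − M_Q = -3.277 − (0.637) = -3.913; smaller M is more luminous → Star P.
L ratio = 10^(0.4 |ΔM|) = 10^1.565 = 36.76

Star P is more luminous, by a factor of 36.8.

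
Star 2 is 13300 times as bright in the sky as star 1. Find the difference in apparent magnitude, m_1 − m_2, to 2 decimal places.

m_1 − m_2 ≈ 10.31

Pogson: Δm = −2.5 log₁₀(ratio) = −2.5 log₁₀(13300) = −2.5 × 4.1239 = -10.310
Star 2 is brighter so has the smaller magnitude: m_1 − m_2 is positive.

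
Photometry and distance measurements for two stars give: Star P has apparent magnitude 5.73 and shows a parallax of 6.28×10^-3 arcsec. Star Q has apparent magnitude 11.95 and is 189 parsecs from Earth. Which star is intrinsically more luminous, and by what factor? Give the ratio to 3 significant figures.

Star P: d = 1/p = 1/6.28×10^-3″ = 159.2 pc
Star P: M = m − 5 log₁₀ d + 5 = 5.73 − 5·2.2020 + 5 = -0.280
Star Q: M = m − 5 log₁₀ d + 5 = 11.95 − 5·2.2765 + 5 = 5.568
ΔM = M_P − M_Q = -0.280 − (5.568) = -5.848; smaller M is more luminous → Star P.
L ratio = 10^(0.4 |ΔM|) = 10^2.339 = 218.4

Star P is more luminous, by a factor of 218.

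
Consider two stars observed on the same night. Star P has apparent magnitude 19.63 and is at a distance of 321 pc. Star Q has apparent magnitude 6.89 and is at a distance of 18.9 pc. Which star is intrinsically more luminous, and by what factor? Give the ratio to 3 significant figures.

Star P: M = m − 5 log₁₀ d + 5 = 19.63 − 5·2.5065 + 5 = 12.097
Star Q: M = m − 5 log₁₀ d + 5 = 6.89 − 5·1.2765 + 5 = 5.508
ΔM = M_P − M_Q = 12.097 − (5.508) = 6.590; smaller M is more luminous → Star Q.
L ratio = 10^(0.4 |ΔM|) = 10^2.636 = 432.4

Star Q is more luminous, by a factor of 432.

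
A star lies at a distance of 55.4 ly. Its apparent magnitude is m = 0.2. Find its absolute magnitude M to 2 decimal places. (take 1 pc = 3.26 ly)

M ≈ -0.95

d = 55.4 ly / 3.26 = 16.99 pc
5 log₁₀(d/10 pc) = 5 log₁₀(16.99) − 5 = 1.151
M = m − 5 log₁₀(d/10) = 0.2 − 1.151 = -0.951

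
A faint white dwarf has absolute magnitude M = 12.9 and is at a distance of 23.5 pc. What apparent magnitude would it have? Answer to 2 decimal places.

m ≈ 14.76

m = M + 5 log₁₀ d − 5 = 12.9 + 5·1.3711 − 5 = 14.755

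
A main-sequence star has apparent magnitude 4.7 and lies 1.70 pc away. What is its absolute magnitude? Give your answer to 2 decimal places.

M ≈ 8.55

5 log₁₀(d/10 pc) = 5 log₁₀(1.700) − 5 = -3.848
M = m − 5 log₁₀(d/10) = 4.7 + 3.848 = 8.548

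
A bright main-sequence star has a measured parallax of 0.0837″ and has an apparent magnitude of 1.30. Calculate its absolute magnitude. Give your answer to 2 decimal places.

M ≈ 0.91

d = 1/p = 1/0.0837″ = 11.95 pc
5 log₁₀(d/10 pc) = 5 log₁₀(11.95) − 5 = 0.386
M = m − 5 log₁₀(d/10) = 1.30 − 0.386 = 0.914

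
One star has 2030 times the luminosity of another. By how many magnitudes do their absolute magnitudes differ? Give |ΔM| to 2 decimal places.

|ΔM| ≈ 8.27

Pogson: ΔM = −2.5 log₁₀(ratio) = −2.5 log₁₀(2030) = −2.5 × 3.3075 = -8.269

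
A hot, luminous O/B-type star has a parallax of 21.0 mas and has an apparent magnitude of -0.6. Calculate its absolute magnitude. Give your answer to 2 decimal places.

p = 21.0 mas = 0.0210″ → d = 1/p = 47.62 pc
5 log₁₀(d/10 pc) = 5 log₁₀(47.62) − 5 = 3.389
M = m − 5 log₁₀(d/10) = -0.6 − 3.389 = -3.989

M ≈ -3.99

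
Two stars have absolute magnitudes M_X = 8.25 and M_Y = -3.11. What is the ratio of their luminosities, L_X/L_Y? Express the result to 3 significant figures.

ΔM = M_X − M_Y = 11.36
L_X/L_Y = 10^(−0.4 ΔM) = 10^-4.544 = 2.858×10^-5

L_X/L_Y ≈ 2.86×10^-5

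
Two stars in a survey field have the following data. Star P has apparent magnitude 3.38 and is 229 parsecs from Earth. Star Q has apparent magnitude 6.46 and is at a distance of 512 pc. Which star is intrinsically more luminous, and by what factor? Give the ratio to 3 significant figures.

Star P: M = m − 5 log₁₀ d + 5 = 3.38 − 5·2.3598 + 5 = -3.419
Star Q: M = m − 5 log₁₀ d + 5 = 6.46 − 5·2.7093 + 5 = -2.086
ΔM = M_P − M_Q = -3.419 − (-2.086) = -1.333; smaller M is more luminous → Star P.
L ratio = 10^(0.4 |ΔM|) = 10^0.533 = 3.413

Star P is more luminous, by a factor of 3.41.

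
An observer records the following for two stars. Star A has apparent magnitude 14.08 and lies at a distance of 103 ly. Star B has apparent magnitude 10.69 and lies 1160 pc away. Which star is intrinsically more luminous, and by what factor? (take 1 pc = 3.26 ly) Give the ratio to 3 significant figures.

Star B is more luminous, by a factor of 30600.

Star A: d = 103 ly / 3.26 = 31.60 pc
Star A: M = m − 5 log₁₀ d + 5 = 14.08 − 5·1.4996 + 5 = 11.582
Star B: M = m − 5 log₁₀ d + 5 = 10.69 − 5·3.0645 + 5 = 0.368
ΔM = M_A − M_B = 11.582 − (0.368) = 11.214; smaller M is more luminous → Star B.
L ratio = 10^(0.4 |ΔM|) = 10^4.486 = 30600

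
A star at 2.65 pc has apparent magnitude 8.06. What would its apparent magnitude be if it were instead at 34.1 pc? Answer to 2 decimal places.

Flux ∝ 1/d², so Δm = 5 log₁₀(d₂/d₁) = 5 log₁₀(34.1/2.65) = 5.548
m₂ = m₁ + Δm = 8.06 + (5.548) = 13.608

m ≈ 13.61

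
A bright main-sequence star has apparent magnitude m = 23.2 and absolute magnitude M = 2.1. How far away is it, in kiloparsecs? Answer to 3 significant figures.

d ≈ 166 kpc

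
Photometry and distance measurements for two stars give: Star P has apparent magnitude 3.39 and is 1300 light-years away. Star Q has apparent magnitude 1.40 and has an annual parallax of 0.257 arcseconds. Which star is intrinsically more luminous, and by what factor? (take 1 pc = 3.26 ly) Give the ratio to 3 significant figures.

Star P: d = 1300 ly / 3.26 = 398.8 pc
Star P: M = m − 5 log₁₀ d + 5 = 3.39 − 5·2.6007 + 5 = -4.614
Star Q: d = 1/p = 1/0.257″ = 3.891 pc
Star Q: M = m − 5 log₁₀ d + 5 = 1.40 − 5·0.5901 + 5 = 3.450
ΔM = M_P − M_Q = -4.614 − (3.450) = -8.063; smaller M is more luminous → Star P.
L ratio = 10^(0.4 |ΔM|) = 10^3.225 = 1680

Star P is more luminous, by a factor of 1680.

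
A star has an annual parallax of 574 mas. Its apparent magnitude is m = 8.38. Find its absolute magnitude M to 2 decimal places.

p = 574 mas = 0.574″ → d = 1/p = 1.742 pc
5 log₁₀(d/10 pc) = 5 log₁₀(1.742) − 5 = -3.795
M = m − 5 log₁₀(d/10) = 8.38 + 3.795 = 12.175

M ≈ 12.17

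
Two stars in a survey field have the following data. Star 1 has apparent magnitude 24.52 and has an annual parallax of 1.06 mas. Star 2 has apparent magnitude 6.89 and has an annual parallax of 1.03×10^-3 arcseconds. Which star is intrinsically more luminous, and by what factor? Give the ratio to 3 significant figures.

Star 1: p = 1.06 mas = 1.06×10^-3″ → d = 1/p = 943.4 pc
Star 1: M = m − 5 log₁₀ d + 5 = 24.52 − 5·2.9747 + 5 = 14.647
Star 2: d = 1/p = 1/1.03×10^-3″ = 970.9 pc
Star 2: M = m − 5 log₁₀ d + 5 = 6.89 − 5·2.9872 + 5 = -3.046
ΔM = M_1 − M_2 = 14.647 − (-3.046) = 17.692; smaller M is more luminous → Star 2.
L ratio = 10^(0.4 |ΔM|) = 10^7.077 = 1.194×10^7

Star 2 is more luminous, by a factor of 1.19×10^7.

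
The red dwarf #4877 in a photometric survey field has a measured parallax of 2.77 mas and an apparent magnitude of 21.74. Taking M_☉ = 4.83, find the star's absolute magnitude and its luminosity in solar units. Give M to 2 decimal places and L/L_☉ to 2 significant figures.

d = 1/p = 1000/2.77 mas = 361.0 pc
M = m − 5 log₁₀ d + 5 = 21.74 − 5·2.5575 + 5 = 13.952
M − M_☉ = 13.952 − 4.83 = 9.122
L/L_☉ = 10^(−0.4 × 9.122) = 2.244×10^-4

M ≈ 13.95; L/L_☉ ≈ 2.2×10^-4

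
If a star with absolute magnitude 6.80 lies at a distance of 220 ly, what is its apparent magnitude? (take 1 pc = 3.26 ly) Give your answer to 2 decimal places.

m ≈ 10.95

d = 220 ly / 3.26 = 67.48 pc
m = M + 5 log₁₀ d − 5 = 6.80 + 5·1.8292 − 5 = 10.946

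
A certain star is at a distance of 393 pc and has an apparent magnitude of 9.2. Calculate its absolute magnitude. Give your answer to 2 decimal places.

M ≈ 1.23

5 log₁₀(d/10 pc) = 5 log₁₀(393.0) − 5 = 7.972
M = m − 5 log₁₀(d/10) = 9.2 − 7.972 = 1.228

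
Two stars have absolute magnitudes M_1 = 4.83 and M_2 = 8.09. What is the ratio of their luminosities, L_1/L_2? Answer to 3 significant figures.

L_1/L_2 ≈ 20.1

ΔM = M_1 − M_2 = -3.26
L_1/L_2 = 10^(−0.4 ΔM) = 10^1.304 = 20.14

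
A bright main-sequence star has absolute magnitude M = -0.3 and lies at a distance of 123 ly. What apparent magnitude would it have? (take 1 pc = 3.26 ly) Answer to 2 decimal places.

d = 123 ly / 3.26 = 37.73 pc
m = M + 5 log₁₀ d − 5 = -0.3 + 5·1.5767 − 5 = 2.583

m ≈ 2.58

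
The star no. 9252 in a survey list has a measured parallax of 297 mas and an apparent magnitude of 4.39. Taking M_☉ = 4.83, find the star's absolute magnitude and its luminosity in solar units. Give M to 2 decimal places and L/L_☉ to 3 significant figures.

d = 1/p = 1000/297 mas = 3.367 pc
M = m − 5 log₁₀ d + 5 = 4.39 − 5·0.5272 + 5 = 6.754
M − M_☉ = 6.754 − 4.83 = 1.924
L/L_☉ = 10^(−0.4 × 1.924) = 0.1700

M ≈ 6.75; L/L_☉ ≈ 0.170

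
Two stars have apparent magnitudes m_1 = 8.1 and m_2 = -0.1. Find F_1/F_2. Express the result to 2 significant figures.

F_1/F_2 ≈ 5.2×10^-4

Δm = 8.1 − (-0.1) = 8.2
Flux ratio = 10^(−0.4 Δm) = 10^(−0.4 × 8.2) = 10^-3.280 = 5.248×10^-4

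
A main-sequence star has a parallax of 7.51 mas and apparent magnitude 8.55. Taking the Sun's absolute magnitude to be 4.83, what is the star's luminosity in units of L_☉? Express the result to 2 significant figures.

L/L_☉ ≈ 5.8

d = 1/p = 1000/7.51 mas = 133.2 pc
M = m − 5 log₁₀ d + 5 = 8.55 − 5·2.1244 + 5 = 2.928
M − M_☉ = 2.928 − 4.83 = -1.902
L/L_☉ = 10^(−0.4 × -1.902) = 5.764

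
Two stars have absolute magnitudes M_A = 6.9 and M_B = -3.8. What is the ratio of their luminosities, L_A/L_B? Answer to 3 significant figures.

L_A/L_B ≈ 5.25×10^-5

ΔM = M_A − M_B = 10.7
L_A/L_B = 10^(−0.4 ΔM) = 10^-4.280 = 5.248×10^-5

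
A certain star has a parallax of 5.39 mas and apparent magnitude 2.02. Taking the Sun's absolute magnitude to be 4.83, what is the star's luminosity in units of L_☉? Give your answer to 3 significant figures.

L/L_☉ ≈ 4580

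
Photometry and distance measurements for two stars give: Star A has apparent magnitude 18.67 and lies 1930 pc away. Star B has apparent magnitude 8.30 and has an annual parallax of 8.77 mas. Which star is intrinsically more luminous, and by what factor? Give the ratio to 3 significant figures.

Star B is more luminous, by a factor of 49.1.

Star A: M = m − 5 log₁₀ d + 5 = 18.67 − 5·3.2856 + 5 = 7.242
Star B: p = 8.77 mas = 8.77×10^-3″ → d = 1/p = 114.0 pc
Star B: M = m − 5 log₁₀ d + 5 = 8.30 − 5·2.0570 + 5 = 3.015
ΔM = M_A − M_B = 7.242 − (3.015) = 4.227; smaller M is more luminous → Star B.
L ratio = 10^(0.4 |ΔM|) = 10^1.691 = 49.08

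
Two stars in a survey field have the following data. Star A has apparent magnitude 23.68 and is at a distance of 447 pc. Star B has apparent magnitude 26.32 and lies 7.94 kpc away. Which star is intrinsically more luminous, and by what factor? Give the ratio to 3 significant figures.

Star B is more luminous, by a factor of 27.7.

Star A: M = m − 5 log₁₀ d + 5 = 23.68 − 5·2.6503 + 5 = 15.428
Star B: d = 7.94 kpc = 7940 pc
Star B: M = m − 5 log₁₀ d + 5 = 26.32 − 5·3.8998 + 5 = 11.821
ΔM = M_A − M_B = 15.428 − (11.821) = 3.608; smaller M is more luminous → Star B.
L ratio = 10^(0.4 |ΔM|) = 10^1.443 = 27.73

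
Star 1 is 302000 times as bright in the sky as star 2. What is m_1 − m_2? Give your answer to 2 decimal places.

m_1 − m_2 ≈ -13.70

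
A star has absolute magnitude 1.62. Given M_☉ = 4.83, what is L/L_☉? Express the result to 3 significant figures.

M − M_☉ = 1.62 − 4.83 = -3.210
L/L_☉ = 10^(−0.4 (M − M_☉)) = 10^1.284 = 19.23

L/L_☉ ≈ 19.2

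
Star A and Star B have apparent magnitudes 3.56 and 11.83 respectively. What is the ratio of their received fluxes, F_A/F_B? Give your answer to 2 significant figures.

F_A/F_B ≈ 2000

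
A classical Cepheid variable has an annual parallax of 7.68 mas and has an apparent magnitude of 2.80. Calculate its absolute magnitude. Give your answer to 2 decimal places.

p = 7.68 mas = 7.68×10^-3″ → d = 1/p = 130.2 pc
5 log₁₀(d/10 pc) = 5 log₁₀(130.2) − 5 = 5.573
M = m − 5 log₁₀(d/10) = 2.80 − 5.573 = -2.773

M ≈ -2.77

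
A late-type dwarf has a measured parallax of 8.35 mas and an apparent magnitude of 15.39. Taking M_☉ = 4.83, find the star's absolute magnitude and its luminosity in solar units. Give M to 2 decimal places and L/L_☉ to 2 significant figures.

d = 1/p = 1000/8.35 mas = 119.8 pc
M = m − 5 log₁₀ d + 5 = 15.39 − 5·2.0783 + 5 = 9.998
M − M_☉ = 9.998 − 4.83 = 5.168
L/L_☉ = 10^(−0.4 × 5.168) = 8.563×10^-3

M ≈ 10.00; L/L_☉ ≈ 8.6×10^-3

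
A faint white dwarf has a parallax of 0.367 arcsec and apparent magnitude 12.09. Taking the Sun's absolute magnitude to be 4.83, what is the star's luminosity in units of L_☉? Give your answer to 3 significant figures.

d = 1/p = 1/0.367″ = 2.725 pc
M = m − 5 log₁₀ d + 5 = 12.09 − 5·0.4353 + 5 = 14.913
M − M_☉ = 14.913 − 4.83 = 10.083
L/L_☉ = 10^(−0.4 × 10.083) = 9.261×10^-5

L/L_☉ ≈ 9.26×10^-5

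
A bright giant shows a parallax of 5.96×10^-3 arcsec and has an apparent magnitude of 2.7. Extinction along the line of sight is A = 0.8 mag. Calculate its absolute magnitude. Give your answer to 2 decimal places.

d = 1/p = 1/5.96×10^-3″ = 167.8 pc
5 log₁₀(d/10 pc) = 5 log₁₀(167.8) − 5 = 6.124
M = m − 5 log₁₀(d/10) − A = 2.7 − 6.124 − 0.8 = -4.224

M ≈ -4.22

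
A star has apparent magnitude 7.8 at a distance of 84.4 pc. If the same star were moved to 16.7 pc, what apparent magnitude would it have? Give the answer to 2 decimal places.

m ≈ 4.28

Flux ∝ 1/d², so Δm = 5 log₁₀(d₂/d₁) = 5 log₁₀(16.7/84.4) = -3.518
m₂ = m₁ + Δm = 7.8 + (-3.518) = 4.282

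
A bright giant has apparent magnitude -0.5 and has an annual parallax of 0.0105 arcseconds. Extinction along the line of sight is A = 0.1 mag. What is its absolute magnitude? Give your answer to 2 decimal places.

M ≈ -5.49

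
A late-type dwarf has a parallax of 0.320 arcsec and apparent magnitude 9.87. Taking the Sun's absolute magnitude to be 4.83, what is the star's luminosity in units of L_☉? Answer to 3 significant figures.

L/L_☉ ≈ 9.41×10^-4

d = 1/p = 1/0.320″ = 3.125 pc
M = m − 5 log₁₀ d + 5 = 9.87 − 5·0.4949 + 5 = 12.396
M − M_☉ = 12.396 − 4.83 = 7.566
L/L_☉ = 10^(−0.4 × 7.566) = 9.412×10^-4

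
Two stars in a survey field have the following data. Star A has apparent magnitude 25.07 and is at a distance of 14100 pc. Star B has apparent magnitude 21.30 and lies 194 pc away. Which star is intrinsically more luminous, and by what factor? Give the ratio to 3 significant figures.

Star A is more luminous, by a factor of 164.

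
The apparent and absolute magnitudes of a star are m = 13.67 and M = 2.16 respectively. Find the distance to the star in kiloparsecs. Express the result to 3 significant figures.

d ≈ 2.00 kpc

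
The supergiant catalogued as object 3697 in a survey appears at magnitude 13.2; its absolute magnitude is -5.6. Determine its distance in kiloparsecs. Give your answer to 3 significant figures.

d ≈ 57.5 kpc

Distance modulus: m − M = 13.2 − (-5.6) = 18.800
m − M = 5 log₁₀ d − 5
log₁₀ d = (m − M)/5 + 1 = 4.7600
d = 10^4.7600 = 57540 pc
= 57.54 kpc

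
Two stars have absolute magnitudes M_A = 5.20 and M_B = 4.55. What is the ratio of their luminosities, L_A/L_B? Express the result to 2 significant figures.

ΔM = M_A − M_B = 0.65
L_A/L_B = 10^(−0.4 ΔM) = 10^-0.260 = 0.5495

L_A/L_B ≈ 0.55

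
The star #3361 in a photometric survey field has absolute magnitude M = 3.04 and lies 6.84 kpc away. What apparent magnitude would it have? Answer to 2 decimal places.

m ≈ 17.22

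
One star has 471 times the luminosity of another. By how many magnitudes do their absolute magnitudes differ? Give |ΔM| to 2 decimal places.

|ΔM| ≈ 6.68

Pogson: ΔM = −2.5 log₁₀(ratio) = −2.5 log₁₀(471) = −2.5 × 2.6730 = -6.683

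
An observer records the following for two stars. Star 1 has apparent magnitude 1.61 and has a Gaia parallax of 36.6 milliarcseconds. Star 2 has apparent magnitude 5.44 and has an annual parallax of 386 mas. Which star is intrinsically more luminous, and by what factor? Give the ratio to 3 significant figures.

Star 1 is more luminous, by a factor of 3790.

Star 1: p = 36.6 mas = 0.0366″ → d = 1/p = 27.32 pc
Star 1: M = m − 5 log₁₀ d + 5 = 1.61 − 5·1.4365 + 5 = -0.573
Star 2: p = 386 mas = 0.386″ → d = 1/p = 2.591 pc
Star 2: M = m − 5 log₁₀ d + 5 = 5.44 − 5·0.4134 + 5 = 8.373
ΔM = M_1 − M_2 = -0.573 − (8.373) = -8.946; smaller M is more luminous → Star 1.
L ratio = 10^(0.4 |ΔM|) = 10^3.578 = 3786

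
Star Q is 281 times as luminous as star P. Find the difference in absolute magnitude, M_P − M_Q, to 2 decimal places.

M_P − M_Q ≈ 6.12

Pogson: ΔM = −2.5 log₁₀(ratio) = −2.5 log₁₀(281) = −2.5 × 2.4487 = -6.122
Star Q is brighter so has the smaller magnitude: M_P − M_Q is positive.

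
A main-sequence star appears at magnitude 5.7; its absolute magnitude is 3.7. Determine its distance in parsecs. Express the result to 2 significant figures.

d ≈ 25 pc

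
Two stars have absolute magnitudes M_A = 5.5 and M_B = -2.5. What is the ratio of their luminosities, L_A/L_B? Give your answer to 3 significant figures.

L_A/L_B ≈ 6.31×10^-4

ΔM = M_A − M_B = 8.0
L_A/L_B = 10^(−0.4 ΔM) = 10^-3.200 = 6.310×10^-4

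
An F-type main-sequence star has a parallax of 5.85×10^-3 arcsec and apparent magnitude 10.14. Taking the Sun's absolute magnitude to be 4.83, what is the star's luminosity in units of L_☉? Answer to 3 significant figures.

d = 1/p = 1/5.85×10^-3″ = 170.9 pc
M = m − 5 log₁₀ d + 5 = 10.14 − 5·2.2328 + 5 = 3.976
M − M_☉ = 3.976 − 4.83 = -0.854
L/L_☉ = 10^(−0.4 × -0.854) = 2.196

L/L_☉ ≈ 2.20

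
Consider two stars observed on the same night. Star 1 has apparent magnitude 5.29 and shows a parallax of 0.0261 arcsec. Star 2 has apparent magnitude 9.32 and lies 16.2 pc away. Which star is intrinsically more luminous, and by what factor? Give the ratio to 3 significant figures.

Star 1 is more luminous, by a factor of 229.

Star 1: d = 1/p = 1/0.0261″ = 38.31 pc
Star 1: M = m − 5 log₁₀ d + 5 = 5.29 − 5·1.5834 + 5 = 2.373
Star 2: M = m − 5 log₁₀ d + 5 = 9.32 − 5·1.2095 + 5 = 8.272
ΔM = M_1 − M_2 = 2.373 − (8.272) = -5.899; smaller M is more luminous → Star 1.
L ratio = 10^(0.4 |ΔM|) = 10^2.360 = 228.9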